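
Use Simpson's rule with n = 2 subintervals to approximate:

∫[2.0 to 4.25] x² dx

f(x) = x²
a = 2.0, b = 4.25, n = 2
h = (b - a)/n = 1.125000

Simpson's rule: (h/3)[f(x₀) + 4f(x₁) + 2f(x₂) + ... + f(xₙ)]

x_0 = 2.0000, f(x_0) = 4.000000, coefficient = 1
x_1 = 3.1250, f(x_1) = 9.765625, coefficient = 4
x_2 = 4.2500, f(x_2) = 18.062500, coefficient = 1

I ≈ (1.125000/3) × 61.125000 = 22.921875
Exact value: 22.921875
Error: 0.000000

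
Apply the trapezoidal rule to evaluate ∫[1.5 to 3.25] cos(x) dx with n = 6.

f(x) = cos(x)
a = 1.5, b = 3.25, n = 6
h = (b - a)/n = 0.291667

Trapezoidal rule: (h/2)[f(x₀) + 2f(x₁) + 2f(x₂) + ... + f(xₙ)]

x_0 = 1.5000, f(x_0) = 0.070737, coefficient = 1
x_1 = 1.7917, f(x_1) = -0.219079, coefficient = 2
x_2 = 2.0833, f(x_2) = -0.490390, coefficient = 2
x_3 = 2.3750, f(x_3) = -0.720278, coefficient = 2
x_4 = 2.6667, f(x_4) = -0.889327, coefficient = 2
x_5 = 2.9583, f(x_5) = -0.983255, coefficient = 2
x_6 = 3.2500, f(x_6) = -0.994130, coefficient = 1

I ≈ (0.291667/2) × -7.528050 = -1.097841
Exact value: -1.105690
Error: 0.007850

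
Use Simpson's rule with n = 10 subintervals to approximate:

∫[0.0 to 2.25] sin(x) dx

f(x) = sin(x)
a = 0.0, b = 2.25, n = 10
h = (b - a)/n = 0.225000

Simpson's rule: (h/3)[f(x₀) + 4f(x₁) + 2f(x₂) + ... + f(xₙ)]

x_0 = 0.0000, f(x_0) = 0.000000, coefficient = 1
x_1 = 0.2250, f(x_1) = 0.223106, coefficient = 4
x_2 = 0.4500, f(x_2) = 0.434966, coefficient = 2
x_3 = 0.6750, f(x_3) = 0.624897, coefficient = 4
x_4 = 0.9000, f(x_4) = 0.783327, coefficient = 2
x_5 = 1.1250, f(x_5) = 0.902268, coefficient = 4
x_6 = 1.3500, f(x_6) = 0.975723, coefficient = 2
x_7 = 1.5750, f(x_7) = 0.999991, coefficient = 4
x_8 = 1.8000, f(x_8) = 0.973848, coefficient = 2
x_9 = 2.0250, f(x_9) = 0.898611, coefficient = 4
x_10 = 2.2500, f(x_10) = 0.778073, coefficient = 1

I ≈ (0.225000/3) × 21.709293 = 1.628197
Exact value: 1.628174
Error: 0.000023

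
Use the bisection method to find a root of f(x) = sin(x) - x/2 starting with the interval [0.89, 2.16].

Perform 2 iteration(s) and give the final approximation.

f(x) = sin(x) - x/2
Initial interval: [0.89, 2.16]

Iteration 1:
  c_1 = (0.890000 + 2.160000)/2 = 1.525000
  f(c_1) = f(1.525000) = 0.236452
  f(a) × f(c) ≥ 0, new interval: [1.525000, 2.160000]
Iteration 2:
  c_2 = (1.525000 + 2.160000)/2 = 1.842500
  f(c_2) = f(1.842500) = 0.042065
  f(a) × f(c) ≥ 0, new interval: [1.842500, 2.160000]

After 2 iteration(s), the approximation is c_2 = 1.842500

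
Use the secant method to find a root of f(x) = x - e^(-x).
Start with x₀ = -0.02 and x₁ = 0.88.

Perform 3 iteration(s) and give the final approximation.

f(x) = x - e^(-x)
x₀ = -0.02, x₁ = 0.88

Secant formula: x_{n+1} = x_n - f(x_n)(x_n - x_{n-1})/(f(x_n) - f(x_{n-1}))

Iteration 1:
  f(-0.020000) = -1.040201
  f(0.880000) = 0.465217
  x_2 = 0.880000 - 0.465217×(0.880000 - (-0.020000))/(0.465217 - (-1.040201))
       = 0.601874
Iteration 2:
  f(0.880000) = 0.465217
  f(0.601874) = 0.054091
  x_3 = 0.601874 - 0.054091×(0.601874 - 0.880000)/(0.054091 - 0.465217)
       = 0.565282
Iteration 3:
  f(0.601874) = 0.054091
  f(0.565282) = -0.002917
  x_4 = 0.565282 - (-0.002917)×(0.565282 - 0.601874)/(-0.002917 - 0.054091)
       = 0.567155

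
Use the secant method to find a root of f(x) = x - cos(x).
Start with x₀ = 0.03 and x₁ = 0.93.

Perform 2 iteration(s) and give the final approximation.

f(x) = x - cos(x)
x₀ = 0.03, x₁ = 0.93

Secant formula: x_{n+1} = x_n - f(x_n)(x_n - x_{n-1})/(f(x_n) - f(x_{n-1}))

Iteration 1:
  f(0.030000) = -0.969550
  f(0.930000) = 0.332166
  x_2 = 0.930000 - 0.332166×(0.930000 - 0.030000)/(0.332166 - (-0.969550))
       = 0.700342
Iteration 2:
  f(0.930000) = 0.332166
  f(0.700342) = -0.064280
  x_3 = 0.700342 - (-0.064280)×(0.700342 - 0.930000)/(-0.064280 - 0.332166)
       = 0.737579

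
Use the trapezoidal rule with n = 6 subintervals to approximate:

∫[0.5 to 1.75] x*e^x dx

f(x) = x*e^x
a = 0.5, b = 1.75, n = 6
h = (b - a)/n = 0.208333

Trapezoidal rule: (h/2)[f(x₀) + 2f(x₁) + 2f(x₂) + ... + f(xₙ)]

x_0 = 0.5000, f(x_0) = 0.824361, coefficient = 1
x_1 = 0.7083, f(x_1) = 1.438345, coefficient = 2
x_2 = 0.9167, f(x_2) = 2.292528, coefficient = 2
x_3 = 1.1250, f(x_3) = 3.465244, coefficient = 2
x_4 = 1.3333, f(x_4) = 5.058224, coefficient = 2
x_5 = 1.5417, f(x_5) = 7.203239, coefficient = 2
x_6 = 1.7500, f(x_6) = 10.070555, coefficient = 1

I ≈ (0.208333/2) × 49.810074 = 5.188549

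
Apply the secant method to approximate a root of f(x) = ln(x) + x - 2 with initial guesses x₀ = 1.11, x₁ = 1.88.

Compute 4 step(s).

f(x) = ln(x) + x - 2
x₀ = 1.11, x₁ = 1.88

Secant formula: x_{n+1} = x_n - f(x_n)(x_n - x_{n-1})/(f(x_n) - f(x_{n-1}))

Iteration 1:
  f(1.110000) = -0.785640
  f(1.880000) = 0.511272
  x_2 = 1.880000 - 0.511272×(1.880000 - 1.110000)/(0.511272 - (-0.785640))
       = 1.576449
Iteration 2:
  f(1.880000) = 0.511272
  f(1.576449) = 0.031623
  x_3 = 1.576449 - 0.031623×(1.576449 - 1.880000)/(0.031623 - 0.511272)
       = 1.556435
Iteration 3:
  f(1.576449) = 0.031623
  f(1.556435) = -0.001166
  x_4 = 1.556435 - (-0.001166)×(1.556435 - 1.576449)/(-0.001166 - 0.031623)
       = 1.557147
Iteration 4:
  f(1.556435) = -0.001166
  f(1.557147) = 0.000003
  x_5 = 1.557147 - 0.000003×(1.557147 - 1.556435)/(0.000003 - (-0.001166))
       = 1.557146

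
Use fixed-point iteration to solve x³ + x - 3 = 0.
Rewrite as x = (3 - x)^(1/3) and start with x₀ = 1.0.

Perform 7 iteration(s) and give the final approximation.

Equation: x³ + x - 3 = 0
Fixed-point form: x = (3 - x)^(1/3)
x₀ = 1.0

x_1 = g(1.000000) = 1.259921
x_2 = g(1.259921) = 1.202790
x_3 = g(1.202790) = 1.215812
x_4 = g(1.215812) = 1.212868
x_5 = g(1.212868) = 1.213535
x_6 = g(1.213535) = 1.213384
x_7 = g(1.213384) = 1.213418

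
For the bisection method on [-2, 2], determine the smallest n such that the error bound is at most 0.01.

We need (b-a)/2^n ≤ 0.01
(2 - (-2))/2^n ≤ 0.01
4/2^n ≤ 0.01
2^n ≥ 400
n ≥ log₂(400) = 8.64
n ≥ 9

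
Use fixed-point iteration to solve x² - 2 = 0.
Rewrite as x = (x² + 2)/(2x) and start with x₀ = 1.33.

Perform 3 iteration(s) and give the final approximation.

Equation: x² - 2 = 0
Fixed-point form: x = (x² + 2)/(2x)
x₀ = 1.33

x_1 = g(1.330000) = 1.416880
x_2 = g(1.416880) = 1.414216
x_3 = g(1.414216) = 1.414214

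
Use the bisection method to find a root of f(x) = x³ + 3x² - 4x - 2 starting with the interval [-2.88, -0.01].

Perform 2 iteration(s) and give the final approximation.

f(x) = x³ + 3x² - 4x - 2
Initial interval: [-2.88, -0.01]

Iteration 1:
  c_1 = (-2.880000 + (-0.010000))/2 = -1.445000
  f(c_1) = f(-1.445000) = 7.026879
  f(a) × f(c) ≥ 0, new interval: [-1.445000, -0.010000]
Iteration 2:
  c_2 = (-1.445000 + (-0.010000))/2 = -0.727500
  f(c_2) = f(-0.727500) = 2.112735
  f(a) × f(c) ≥ 0, new interval: [-0.727500, -0.010000]

After 2 iteration(s), the approximation is c_2 = -0.727500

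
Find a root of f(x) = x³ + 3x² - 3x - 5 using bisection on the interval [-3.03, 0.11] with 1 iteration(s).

f(x) = x³ + 3x² - 3x - 5
Initial interval: [-3.03, 0.11]

Iteration 1:
  c_1 = (-3.030000 + 0.110000)/2 = -1.460000
  f(c_1) = f(-1.460000) = 2.662664
  f(a) × f(c) ≥ 0, new interval: [-1.460000, 0.110000]

After 1 iteration(s), the approximation is c_1 = -1.460000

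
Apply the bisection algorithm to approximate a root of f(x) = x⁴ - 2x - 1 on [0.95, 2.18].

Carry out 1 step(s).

f(x) = x⁴ - 2x - 1
Initial interval: [0.95, 2.18]

Iteration 1:
  c_1 = (0.950000 + 2.180000)/2 = 1.565000
  f(c_1) = f(1.565000) = 1.868703
  f(a) × f(c) < 0, new interval: [0.950000, 1.565000]

After 1 iteration(s), the approximation is c_1 = 1.565000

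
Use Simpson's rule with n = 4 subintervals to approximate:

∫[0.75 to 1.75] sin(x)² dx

f(x) = sin(x)²
a = 0.75, b = 1.75, n = 4
h = (b - a)/n = 0.250000

Simpson's rule: (h/3)[f(x₀) + 4f(x₁) + 2f(x₂) + ... + f(xₙ)]

x_0 = 0.7500, f(x_0) = 0.464631, coefficient = 1
x_1 = 1.0000, f(x_1) = 0.708073, coefficient = 4
x_2 = 1.2500, f(x_2) = 0.900572, coefficient = 2
x_3 = 1.5000, f(x_3) = 0.994996, coefficient = 4
x_4 = 1.7500, f(x_4) = 0.968228, coefficient = 1

I ≈ (0.250000/3) × 10.046282 = 0.837190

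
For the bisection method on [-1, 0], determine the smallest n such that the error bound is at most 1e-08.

We need (b-a)/2^n ≤ 1e-08
(0 - (-1))/2^n ≤ 1e-08
1/2^n ≤ 1e-08
2^n ≥ 100000000
n ≥ log₂(100000000) = 26.58
n ≥ 27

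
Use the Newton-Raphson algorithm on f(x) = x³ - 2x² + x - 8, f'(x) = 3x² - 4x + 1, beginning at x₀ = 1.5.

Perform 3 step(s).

f(x) = x³ - 2x² + x - 8
f'(x) = 3x² - 4x + 1
x₀ = 1.5

Newton-Raphson formula: x_{n+1} = x_n - f(x_n)/f'(x_n)

Iteration 1:
  f(1.500000) = -7.625000
  f'(1.500000) = 1.750000
  x_1 = 1.500000 - (-7.625000)/1.750000 = 5.857143
Iteration 2:
  f(5.857143) = 130.180758
  f'(5.857143) = 80.489796
  x_2 = 5.857143 - 130.180758/80.489796 = 4.239786
Iteration 3:
  f(4.239786) = 36.501682
  f'(4.239786) = 37.968203
  x_3 = 4.239786 - 36.501682/37.968203 = 3.278411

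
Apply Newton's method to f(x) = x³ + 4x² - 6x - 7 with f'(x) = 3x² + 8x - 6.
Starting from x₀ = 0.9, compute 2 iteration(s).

f(x) = x³ + 4x² - 6x - 7
f'(x) = 3x² + 8x - 6
x₀ = 0.9

Newton-Raphson formula: x_{n+1} = x_n - f(x_n)/f'(x_n)

Iteration 1:
  f(0.900000) = -8.431000
  f'(0.900000) = 3.630000
  x_1 = 0.900000 - (-8.431000)/3.630000 = 3.222590
Iteration 2:
  f(3.222590) = 48.671657
  f'(3.222590) = 50.935966
  x_2 = 3.222590 - 48.671657/50.935966 = 2.267044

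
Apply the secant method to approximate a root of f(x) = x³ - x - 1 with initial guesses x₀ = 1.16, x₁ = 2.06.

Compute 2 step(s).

f(x) = x³ - x - 1
x₀ = 1.16, x₁ = 2.06

Secant formula: x_{n+1} = x_n - f(x_n)(x_n - x_{n-1})/(f(x_n) - f(x_{n-1}))

Iteration 1:
  f(1.160000) = -0.599104
  f(2.060000) = 5.681816
  x_2 = 2.060000 - 5.681816×(2.060000 - 1.160000)/(5.681816 - (-0.599104))
       = 1.245846
Iteration 2:
  f(2.060000) = 5.681816
  f(1.245846) = -0.312127
  x_3 = 1.245846 - (-0.312127)×(1.245846 - 2.060000)/(-0.312127 - 5.681816)
       = 1.288242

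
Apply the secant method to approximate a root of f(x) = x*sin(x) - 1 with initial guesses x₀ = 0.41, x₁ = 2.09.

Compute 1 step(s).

f(x) = x*sin(x) - 1
x₀ = 0.41, x₁ = 2.09

Secant formula: x_{n+1} = x_n - f(x_n)(x_n - x_{n-1})/(f(x_n) - f(x_{n-1}))

Iteration 1:
  f(0.410000) = -0.836570
  f(2.090000) = 0.814568
  x_2 = 2.090000 - 0.814568×(2.090000 - 0.410000)/(0.814568 - (-0.836570))
       = 1.261193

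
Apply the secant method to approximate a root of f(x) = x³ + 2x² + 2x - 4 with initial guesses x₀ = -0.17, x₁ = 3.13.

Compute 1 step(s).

f(x) = x³ + 2x² + 2x - 4
x₀ = -0.17, x₁ = 3.13

Secant formula: x_{n+1} = x_n - f(x_n)(x_n - x_{n-1})/(f(x_n) - f(x_{n-1}))

Iteration 1:
  f(-0.170000) = -4.287113
  f(3.130000) = 52.518097
  x_2 = 3.130000 - 52.518097×(3.130000 - (-0.170000))/(52.518097 - (-4.287113))
       = 0.079052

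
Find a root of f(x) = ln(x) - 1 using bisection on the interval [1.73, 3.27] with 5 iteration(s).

f(x) = ln(x) - 1
Initial interval: [1.73, 3.27]

Iteration 1:
  c_1 = (1.730000 + 3.270000)/2 = 2.500000
  f(c_1) = f(2.500000) = -0.083709
  f(a) × f(c) ≥ 0, new interval: [2.500000, 3.270000]
Iteration 2:
  c_2 = (2.500000 + 3.270000)/2 = 2.885000
  f(c_2) = f(2.885000) = 0.059525
  f(a) × f(c) < 0, new interval: [2.500000, 2.885000]
Iteration 3:
  c_3 = (2.500000 + 2.885000)/2 = 2.692500
  f(c_3) = f(2.692500) = -0.009530
  f(a) × f(c) ≥ 0, new interval: [2.692500, 2.885000]
Iteration 4:
  c_4 = (2.692500 + 2.885000)/2 = 2.788750
  f(c_4) = f(2.788750) = 0.025593
  f(a) × f(c) < 0, new interval: [2.692500, 2.788750]
Iteration 5:
  c_5 = (2.692500 + 2.788750)/2 = 2.740625
  f(c_5) = f(2.740625) = 0.008186
  f(a) × f(c) < 0, new interval: [2.692500, 2.740625]

After 5 iteration(s), the approximation is c_5 = 2.740625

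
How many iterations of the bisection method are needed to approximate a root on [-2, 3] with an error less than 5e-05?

We need (b-a)/2^n ≤ 5e-05
(3 - (-2))/2^n ≤ 5e-05
5/2^n ≤ 5e-05
2^n ≥ 100000
n ≥ log₂(100000) = 16.61
n ≥ 17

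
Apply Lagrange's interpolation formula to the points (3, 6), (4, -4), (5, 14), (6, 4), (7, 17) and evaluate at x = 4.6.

Lagrange interpolation formula:
P(x) = Σ yᵢ × Lᵢ(x)
where Lᵢ(x) = Π_{j≠i} (x - xⱼ)/(xᵢ - xⱼ)

L_0(4.6) = (4.6 - 4)/(3 - 4) × (4.6 - 5)/(3 - 5) × (4.6 - 6)/(3 - 6) × (4.6 - 7)/(3 - 7) = -0.033600
L_1(4.6) = (4.6 - 3)/(4 - 3) × (4.6 - 5)/(4 - 5) × (4.6 - 6)/(4 - 6) × (4.6 - 7)/(4 - 7) = 0.358400
L_2(4.6) = (4.6 - 3)/(5 - 3) × (4.6 - 4)/(5 - 4) × (4.6 - 6)/(5 - 6) × (4.6 - 7)/(5 - 7) = 0.806400
L_3(4.6) = (4.6 - 3)/(6 - 3) × (4.6 - 4)/(6 - 4) × (4.6 - 5)/(6 - 5) × (4.6 - 7)/(6 - 7) = -0.153600
L_4(4.6) = (4.6 - 3)/(7 - 3) × (4.6 - 4)/(7 - 4) × (4.6 - 5)/(7 - 5) × (4.6 - 6)/(7 - 6) = 0.022400

P(4.6) = 6×L_0(4.6) + (-4)×L_1(4.6) + 14×L_2(4.6) + 4×L_3(4.6) + 17×L_4(4.6)
P(4.6) = 9.420800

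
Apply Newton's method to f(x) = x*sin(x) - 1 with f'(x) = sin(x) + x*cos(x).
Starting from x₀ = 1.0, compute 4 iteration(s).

f(x) = x*sin(x) - 1
f'(x) = sin(x) + x*cos(x)
x₀ = 1.0

Newton-Raphson formula: x_{n+1} = x_n - f(x_n)/f'(x_n)

Iteration 1:
  f(1.000000) = -0.158529
  f'(1.000000) = 1.381773
  x_1 = 1.000000 - (-0.158529)/1.381773 = 1.114729
Iteration 2:
  f(1.114729) = 0.000794
  f'(1.114729) = 1.388741
  x_2 = 1.114729 - 0.000794/1.388741 = 1.114157
Iteration 3:
  f(1.114157) = 0.000000
  f'(1.114157) = 1.388809
  x_3 = 1.114157 - 0.000000/1.388809 = 1.114157
Iteration 4:
  f(1.114157) = 0.000000
  f'(1.114157) = 1.388809
  x_4 = 1.114157 - 0.000000/1.388809 = 1.114157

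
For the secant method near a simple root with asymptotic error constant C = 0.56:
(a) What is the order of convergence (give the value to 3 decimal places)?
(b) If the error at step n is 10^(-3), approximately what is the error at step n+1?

(a) Secant method has superlinear convergence with order φ = (1+√5)/2 ≈ 1.618.
    This means |e_{n+1}| ≈ C|e_n|^1.618.

(b) With |e_n| = 10^(-3) and C = 0.56:
    |e_{n+1}| ≈ 0.56 × (10^(-3))^1.618 = 0.56 × 10^(-4.85)

(a) ≈ 1.618 (golden ratio); (b) |e_{n+1}| ≈ 7.836e-06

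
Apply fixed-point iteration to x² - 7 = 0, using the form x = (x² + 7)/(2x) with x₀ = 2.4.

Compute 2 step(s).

Equation: x² - 7 = 0
Fixed-point form: x = (x² + 7)/(2x)
x₀ = 2.4

x_1 = g(2.400000) = 2.658333
x_2 = g(2.658333) = 2.645781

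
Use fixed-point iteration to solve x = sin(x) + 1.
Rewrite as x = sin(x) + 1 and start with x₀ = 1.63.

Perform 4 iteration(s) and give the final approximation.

Equation: x = sin(x) + 1
Fixed-point form: x = sin(x) + 1
x₀ = 1.63

x_1 = g(1.630000) = 1.998248
x_2 = g(1.998248) = 1.910025
x_3 = g(1.910025) = 1.943012
x_4 = g(1.943012) = 1.931524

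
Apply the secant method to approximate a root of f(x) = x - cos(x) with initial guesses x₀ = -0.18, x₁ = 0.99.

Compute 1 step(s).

f(x) = x - cos(x)
x₀ = -0.18, x₁ = 0.99

Secant formula: x_{n+1} = x_n - f(x_n)(x_n - x_{n-1})/(f(x_n) - f(x_{n-1}))

Iteration 1:
  f(-0.180000) = -1.163844
  f(0.990000) = 0.441310
  x_2 = 0.990000 - 0.441310×(0.990000 - (-0.180000))/(0.441310 - (-1.163844))
       = 0.668328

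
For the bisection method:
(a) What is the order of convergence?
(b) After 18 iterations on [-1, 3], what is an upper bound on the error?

(a) Bisection has linear (order 1) convergence; the error is halved each step.

(b) Error bound = (b-a)/2^n = (3 - (-1))/2^{18}
    = 4/2^{18}

(a) 1 (linear); (b) error ≤ 1.53e-05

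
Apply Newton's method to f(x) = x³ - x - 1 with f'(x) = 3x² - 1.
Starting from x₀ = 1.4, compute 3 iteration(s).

f(x) = x³ - x - 1
f'(x) = 3x² - 1
x₀ = 1.4

Newton-Raphson formula: x_{n+1} = x_n - f(x_n)/f'(x_n)

Iteration 1:
  f(1.400000) = 0.344000
  f'(1.400000) = 4.880000
  x_1 = 1.400000 - 0.344000/4.880000 = 1.329508
Iteration 2:
  f(1.329508) = 0.020520
  f'(1.329508) = 4.302776
  x_2 = 1.329508 - 0.020520/4.302776 = 1.324739
Iteration 3:
  f(1.324739) = 0.000091
  f'(1.324739) = 4.264802
  x_3 = 1.324739 - 0.000091/4.264802 = 1.324718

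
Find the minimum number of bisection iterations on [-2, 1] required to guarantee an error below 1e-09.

We need (b-a)/2^n ≤ 1e-09
(1 - (-2))/2^n ≤ 1e-09
3/2^n ≤ 1e-09
2^n ≥ 3000000000
n ≥ log₂(3000000000) = 31.48
n ≥ 32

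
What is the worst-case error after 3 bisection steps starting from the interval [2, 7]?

Bisection error bound: |error| ≤ (b-a)/2^n
|error| ≤ (7 - 2)/2^3 = 5/2^3
|error| ≤ 0.6250000000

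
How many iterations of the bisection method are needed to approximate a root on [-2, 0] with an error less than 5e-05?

We need (b-a)/2^n ≤ 5e-05
(0 - (-2))/2^n ≤ 5e-05
2/2^n ≤ 5e-05
2^n ≥ 40000
n ≥ log₂(40000) = 15.29
n ≥ 16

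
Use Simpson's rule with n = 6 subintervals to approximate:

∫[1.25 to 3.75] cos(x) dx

f(x) = cos(x)
a = 1.25, b = 3.75, n = 6
h = (b - a)/n = 0.416667

Simpson's rule: (h/3)[f(x₀) + 4f(x₁) + 2f(x₂) + ... + f(xₙ)]

x_0 = 1.2500, f(x_0) = 0.315322, coefficient = 1
x_1 = 1.6667, f(x_1) = -0.095724, coefficient = 4
x_2 = 2.0833, f(x_2) = -0.490390, coefficient = 2
x_3 = 2.5000, f(x_3) = -0.801144, coefficient = 4
x_4 = 2.9167, f(x_4) = -0.974811, coefficient = 2
x_5 = 3.3333, f(x_5) = -0.981674, coefficient = 4
x_6 = 3.7500, f(x_6) = -0.820559, coefficient = 1

I ≈ (0.416667/3) × -10.949803 = -1.520806
Exact value: -1.520546
Error: 0.000260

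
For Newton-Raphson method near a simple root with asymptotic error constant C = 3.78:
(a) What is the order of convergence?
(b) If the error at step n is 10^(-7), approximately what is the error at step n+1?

(a) Newton-Raphson has quadratic (order 2) convergence near simple roots.
    This means |e_{n+1}| ≈ C|e_n|².

(b) With |e_n| = 10^(-7) and C = 3.78:
    |e_{n+1}| ≈ 3.78 × (10^(-7))² = 3.78 × 10^(-14)

(a) 2 (quadratic); (b) |e_{n+1}| ≈ 3.780e-14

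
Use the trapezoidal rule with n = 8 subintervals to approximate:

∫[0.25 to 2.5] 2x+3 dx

f(x) = 2x+3
a = 0.25, b = 2.5, n = 8
h = (b - a)/n = 0.281250

Trapezoidal rule: (h/2)[f(x₀) + 2f(x₁) + 2f(x₂) + ... + f(xₙ)]

x_0 = 0.2500, f(x_0) = 3.500000, coefficient = 1
x_1 = 0.5312, f(x_1) = 4.062500, coefficient = 2
x_2 = 0.8125, f(x_2) = 4.625000, coefficient = 2
x_3 = 1.0938, f(x_3) = 5.187500, coefficient = 2
x_4 = 1.3750, f(x_4) = 5.750000, coefficient = 2
x_5 = 1.6562, f(x_5) = 6.312500, coefficient = 2
x_6 = 1.9375, f(x_6) = 6.875000, coefficient = 2
x_7 = 2.2188, f(x_7) = 7.437500, coefficient = 2
x_8 = 2.5000, f(x_8) = 8.000000, coefficient = 1

I ≈ (0.281250/2) × 92.000000 = 12.937500
Exact value: 12.937500
Error: 0.000000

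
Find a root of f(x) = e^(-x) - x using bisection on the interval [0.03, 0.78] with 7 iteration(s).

f(x) = e^(-x) - x
Initial interval: [0.03, 0.78]

Iteration 1:
  c_1 = (0.030000 + 0.780000)/2 = 0.405000
  f(c_1) = f(0.405000) = 0.261977
  f(a) × f(c) ≥ 0, new interval: [0.405000, 0.780000]
Iteration 2:
  c_2 = (0.405000 + 0.780000)/2 = 0.592500
  f(c_2) = f(0.592500) = -0.039557
  f(a) × f(c) < 0, new interval: [0.405000, 0.592500]
Iteration 3:
  c_3 = (0.405000 + 0.592500)/2 = 0.498750
  f(c_3) = f(0.498750) = 0.108539
  f(a) × f(c) ≥ 0, new interval: [0.498750, 0.592500]
Iteration 4:
  c_4 = (0.498750 + 0.592500)/2 = 0.545625
  f(c_4) = f(0.545625) = 0.033854
  f(a) × f(c) ≥ 0, new interval: [0.545625, 0.592500]
Iteration 5:
  c_5 = (0.545625 + 0.592500)/2 = 0.569063
  f(c_5) = f(0.569063) = -0.003007
  f(a) × f(c) < 0, new interval: [0.545625, 0.569063]
Iteration 6:
  c_6 = (0.545625 + 0.569063)/2 = 0.557344
  f(c_6) = f(0.557344) = 0.015385
  f(a) × f(c) ≥ 0, new interval: [0.557344, 0.569063]
Iteration 7:
  c_7 = (0.557344 + 0.569063)/2 = 0.563203
  f(c_7) = f(0.563203) = 0.006179
  f(a) × f(c) ≥ 0, new interval: [0.563203, 0.569063]

After 7 iteration(s), the approximation is c_7 = 0.563203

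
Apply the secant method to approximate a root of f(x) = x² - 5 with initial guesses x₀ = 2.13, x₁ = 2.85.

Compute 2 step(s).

f(x) = x² - 5
x₀ = 2.13, x₁ = 2.85

Secant formula: x_{n+1} = x_n - f(x_n)(x_n - x_{n-1})/(f(x_n) - f(x_{n-1}))

Iteration 1:
  f(2.130000) = -0.463100
  f(2.850000) = 3.122500
  x_2 = 2.850000 - 3.122500×(2.850000 - 2.130000)/(3.122500 - (-0.463100))
       = 2.222992
Iteration 2:
  f(2.850000) = 3.122500
  f(2.222992) = -0.058307
  x_3 = 2.222992 - (-0.058307)×(2.222992 - 2.850000)/(-0.058307 - 3.122500)
       = 2.234486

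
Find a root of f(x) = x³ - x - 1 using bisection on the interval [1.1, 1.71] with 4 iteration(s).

f(x) = x³ - x - 1
Initial interval: [1.1, 1.71]

Iteration 1:
  c_1 = (1.100000 + 1.710000)/2 = 1.405000
  f(c_1) = f(1.405000) = 0.368505
  f(a) × f(c) < 0, new interval: [1.100000, 1.405000]
Iteration 2:
  c_2 = (1.100000 + 1.405000)/2 = 1.252500
  f(c_2) = f(1.252500) = -0.287633
  f(a) × f(c) ≥ 0, new interval: [1.252500, 1.405000]
Iteration 3:
  c_3 = (1.252500 + 1.405000)/2 = 1.328750
  f(c_3) = f(1.328750) = 0.017260
  f(a) × f(c) < 0, new interval: [1.252500, 1.328750]
Iteration 4:
  c_4 = (1.252500 + 1.328750)/2 = 1.290625
  f(c_4) = f(1.290625) = -0.140814
  f(a) × f(c) ≥ 0, new interval: [1.290625, 1.328750]

After 4 iteration(s), the approximation is c_4 = 1.290625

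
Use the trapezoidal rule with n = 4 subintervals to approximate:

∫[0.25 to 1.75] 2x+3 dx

f(x) = 2x+3
a = 0.25, b = 1.75, n = 4
h = (b - a)/n = 0.375000

Trapezoidal rule: (h/2)[f(x₀) + 2f(x₁) + 2f(x₂) + ... + f(xₙ)]

x_0 = 0.2500, f(x_0) = 3.500000, coefficient = 1
x_1 = 0.6250, f(x_1) = 4.250000, coefficient = 2
x_2 = 1.0000, f(x_2) = 5.000000, coefficient = 2
x_3 = 1.3750, f(x_3) = 5.750000, coefficient = 2
x_4 = 1.7500, f(x_4) = 6.500000, coefficient = 1

I ≈ (0.375000/2) × 40.000000 = 7.500000
Exact value: 7.500000
Error: 0.000000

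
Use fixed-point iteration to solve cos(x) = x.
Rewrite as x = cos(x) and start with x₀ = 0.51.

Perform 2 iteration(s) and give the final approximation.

Equation: cos(x) = x
Fixed-point form: x = cos(x)
x₀ = 0.51

x_1 = g(0.510000) = 0.872745
x_2 = g(0.872745) = 0.642726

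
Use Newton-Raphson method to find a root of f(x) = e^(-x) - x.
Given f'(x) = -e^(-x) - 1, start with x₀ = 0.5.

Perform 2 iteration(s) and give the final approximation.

f(x) = e^(-x) - x
f'(x) = -e^(-x) - 1
x₀ = 0.5

Newton-Raphson formula: x_{n+1} = x_n - f(x_n)/f'(x_n)

Iteration 1:
  f(0.500000) = 0.106531
  f'(0.500000) = -1.606531
  x_1 = 0.500000 - 0.106531/(-1.606531) = 0.566311
Iteration 2:
  f(0.566311) = 0.001305
  f'(0.566311) = -1.567616
  x_2 = 0.566311 - 0.001305/(-1.567616) = 0.567143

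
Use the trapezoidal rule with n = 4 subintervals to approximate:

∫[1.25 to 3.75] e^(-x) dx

f(x) = e^(-x)
a = 1.25, b = 3.75, n = 4
h = (b - a)/n = 0.625000

Trapezoidal rule: (h/2)[f(x₀) + 2f(x₁) + 2f(x₂) + ... + f(xₙ)]

x_0 = 1.2500, f(x_0) = 0.286505, coefficient = 1
x_1 = 1.8750, f(x_1) = 0.153355, coefficient = 2
x_2 = 2.5000, f(x_2) = 0.082085, coefficient = 2
x_3 = 3.1250, f(x_3) = 0.043937, coefficient = 2
x_4 = 3.7500, f(x_4) = 0.023518, coefficient = 1

I ≈ (0.625000/2) × 0.868776 = 0.271493
Exact value: 0.262987
Error: 0.008506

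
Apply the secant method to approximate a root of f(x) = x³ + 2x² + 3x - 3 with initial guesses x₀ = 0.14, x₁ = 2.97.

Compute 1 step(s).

f(x) = x³ + 2x² + 3x - 3
x₀ = 0.14, x₁ = 2.97

Secant formula: x_{n+1} = x_n - f(x_n)(x_n - x_{n-1})/(f(x_n) - f(x_{n-1}))

Iteration 1:
  f(0.140000) = -2.538056
  f(2.970000) = 49.749873
  x_2 = 2.970000 - 49.749873×(2.970000 - 0.140000)/(49.749873 - (-2.538056))
       = 0.277368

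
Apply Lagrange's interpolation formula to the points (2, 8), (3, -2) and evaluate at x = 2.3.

Lagrange interpolation formula:
P(x) = Σ yᵢ × Lᵢ(x)
where Lᵢ(x) = Π_{j≠i} (x - xⱼ)/(xᵢ - xⱼ)

L_0(2.3) = (2.3 - 3)/(2 - 3) = 0.700000
L_1(2.3) = (2.3 - 2)/(3 - 2) = 0.300000

P(2.3) = 8×L_0(2.3) + (-2)×L_1(2.3)
P(2.3) = 5.000000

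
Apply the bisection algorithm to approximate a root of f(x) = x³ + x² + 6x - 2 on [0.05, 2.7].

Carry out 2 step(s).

f(x) = x³ + x² + 6x - 2
Initial interval: [0.05, 2.7]

Iteration 1:
  c_1 = (0.050000 + 2.700000)/2 = 1.375000
  f(c_1) = f(1.375000) = 10.740234
  f(a) × f(c) < 0, new interval: [0.050000, 1.375000]
Iteration 2:
  c_2 = (0.050000 + 1.375000)/2 = 0.712500
  f(c_2) = f(0.712500) = 3.144361
  f(a) × f(c) < 0, new interval: [0.050000, 0.712500]

After 2 iteration(s), the approximation is c_2 = 0.712500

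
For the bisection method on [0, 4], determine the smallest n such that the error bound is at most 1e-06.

We need (b-a)/2^n ≤ 1e-06
(4 - 0)/2^n ≤ 1e-06
4/2^n ≤ 1e-06
2^n ≥ 4000000
n ≥ log₂(4000000) = 21.93
n ≥ 22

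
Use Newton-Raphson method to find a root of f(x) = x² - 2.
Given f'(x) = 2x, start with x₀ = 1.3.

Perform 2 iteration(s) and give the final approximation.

f(x) = x² - 2
f'(x) = 2x
x₀ = 1.3

Newton-Raphson formula: x_{n+1} = x_n - f(x_n)/f'(x_n)

Iteration 1:
  f(1.300000) = -0.310000
  f'(1.300000) = 2.600000
  x_1 = 1.300000 - (-0.310000)/2.600000 = 1.419231
Iteration 2:
  f(1.419231) = 0.014216
  f'(1.419231) = 2.838462
  x_2 = 1.419231 - 0.014216/2.838462 = 1.414222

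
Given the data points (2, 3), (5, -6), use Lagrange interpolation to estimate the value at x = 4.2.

Lagrange interpolation formula:
P(x) = Σ yᵢ × Lᵢ(x)
where Lᵢ(x) = Π_{j≠i} (x - xⱼ)/(xᵢ - xⱼ)

L_0(4.2) = (4.2 - 5)/(2 - 5) = 0.266667
L_1(4.2) = (4.2 - 2)/(5 - 2) = 0.733333

P(4.2) = 3×L_0(4.2) + (-6)×L_1(4.2)
P(4.2) = -3.600000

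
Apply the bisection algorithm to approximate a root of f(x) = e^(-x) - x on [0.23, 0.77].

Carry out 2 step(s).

f(x) = e^(-x) - x
Initial interval: [0.23, 0.77]

Iteration 1:
  c_1 = (0.230000 + 0.770000)/2 = 0.500000
  f(c_1) = f(0.500000) = 0.106531
  f(a) × f(c) ≥ 0, new interval: [0.500000, 0.770000]
Iteration 2:
  c_2 = (0.500000 + 0.770000)/2 = 0.635000
  f(c_2) = f(0.635000) = -0.105065
  f(a) × f(c) < 0, new interval: [0.500000, 0.635000]

After 2 iteration(s), the approximation is c_2 = 0.635000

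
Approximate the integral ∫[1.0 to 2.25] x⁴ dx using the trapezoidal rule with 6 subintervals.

f(x) = x⁴
a = 1.0, b = 2.25, n = 6
h = (b - a)/n = 0.208333

Trapezoidal rule: (h/2)[f(x₀) + 2f(x₁) + 2f(x₂) + ... + f(xₙ)]

x_0 = 1.0000, f(x_0) = 1.000000, coefficient = 1
x_1 = 1.2083, f(x_1) = 2.131803, coefficient = 2
x_2 = 1.4167, f(x_2) = 4.027826, coefficient = 2
x_3 = 1.6250, f(x_3) = 6.972900, coefficient = 2
x_4 = 1.8333, f(x_4) = 11.297068, coefficient = 2
x_5 = 2.0417, f(x_5) = 17.375582, coefficient = 2
x_6 = 2.2500, f(x_6) = 25.628906, coefficient = 1

I ≈ (0.208333/2) × 110.239264 = 11.483257
Exact value: 11.333008
Error: 0.150249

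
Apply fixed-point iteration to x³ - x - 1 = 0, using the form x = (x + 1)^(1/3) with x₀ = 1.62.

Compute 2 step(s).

Equation: x³ - x - 1 = 0
Fixed-point form: x = (x + 1)^(1/3)
x₀ = 1.62

x_1 = g(1.620000) = 1.378586
x_2 = g(1.378586) = 1.334872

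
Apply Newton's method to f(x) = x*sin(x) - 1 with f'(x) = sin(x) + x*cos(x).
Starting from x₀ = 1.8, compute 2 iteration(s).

f(x) = x*sin(x) - 1
f'(x) = sin(x) + x*cos(x)
x₀ = 1.8

Newton-Raphson formula: x_{n+1} = x_n - f(x_n)/f'(x_n)

Iteration 1:
  f(1.800000) = 0.752926
  f'(1.800000) = 0.564884
  x_1 = 1.800000 - 0.752926/0.564884 = 0.467114
Iteration 2:
  f(0.467114) = -0.789653
  f'(0.467114) = 0.867384
  x_2 = 0.467114 - (-0.789653)/0.867384 = 1.377499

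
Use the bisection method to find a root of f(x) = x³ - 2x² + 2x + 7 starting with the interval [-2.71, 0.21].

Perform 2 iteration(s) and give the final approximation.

f(x) = x³ - 2x² + 2x + 7
Initial interval: [-2.71, 0.21]

Iteration 1:
  c_1 = (-2.710000 + 0.210000)/2 = -1.250000
  f(c_1) = f(-1.250000) = -0.578125
  f(a) × f(c) ≥ 0, new interval: [-1.250000, 0.210000]
Iteration 2:
  c_2 = (-1.250000 + 0.210000)/2 = -0.520000
  f(c_2) = f(-0.520000) = 5.278592
  f(a) × f(c) < 0, new interval: [-1.250000, -0.520000]

After 2 iteration(s), the approximation is c_2 = -0.520000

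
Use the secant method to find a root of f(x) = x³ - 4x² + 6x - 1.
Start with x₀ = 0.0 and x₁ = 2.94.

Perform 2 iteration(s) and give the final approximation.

f(x) = x³ - 4x² + 6x - 1
x₀ = 0.0, x₁ = 2.94

Secant formula: x_{n+1} = x_n - f(x_n)(x_n - x_{n-1})/(f(x_n) - f(x_{n-1}))

Iteration 1:
  f(0.000000) = -1.000000
  f(2.940000) = 7.477784
  x_2 = 2.940000 - 7.477784×(2.940000 - 0.000000)/(7.477784 - (-1.000000))
       = 0.346789
Iteration 2:
  f(2.940000) = 7.477784
  f(0.346789) = 0.641388
  x_3 = 0.346789 - 0.641388×(0.346789 - 2.940000)/(0.641388 - 7.477784)
       = 0.103495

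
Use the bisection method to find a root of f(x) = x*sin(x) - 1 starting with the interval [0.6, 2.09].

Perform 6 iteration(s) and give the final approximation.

f(x) = x*sin(x) - 1
Initial interval: [0.6, 2.09]

Iteration 1:
  c_1 = (0.600000 + 2.090000)/2 = 1.345000
  f(c_1) = f(1.345000) = 0.310859
  f(a) × f(c) < 0, new interval: [0.600000, 1.345000]
Iteration 2:
  c_2 = (0.600000 + 1.345000)/2 = 0.972500
  f(c_2) = f(0.972500) = -0.196427
  f(a) × f(c) ≥ 0, new interval: [0.972500, 1.345000]
Iteration 3:
  c_3 = (0.972500 + 1.345000)/2 = 1.158750
  f(c_3) = f(1.158750) = 0.061766
  f(a) × f(c) < 0, new interval: [0.972500, 1.158750]
Iteration 4:
  c_4 = (0.972500 + 1.158750)/2 = 1.065625
  f(c_4) = f(1.065625) = -0.067481
  f(a) × f(c) ≥ 0, new interval: [1.065625, 1.158750]
Iteration 5:
  c_5 = (1.065625 + 1.158750)/2 = 1.112187
  f(c_5) = f(1.112187) = -0.002736
  f(a) × f(c) ≥ 0, new interval: [1.112187, 1.158750]
Iteration 6:
  c_6 = (1.112187 + 1.158750)/2 = 1.135469
  f(c_6) = f(1.135469) = 0.029566
  f(a) × f(c) < 0, new interval: [1.112187, 1.135469]

After 6 iteration(s), the approximation is c_6 = 1.135469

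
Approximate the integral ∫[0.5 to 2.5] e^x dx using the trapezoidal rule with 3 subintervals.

f(x) = e^x
a = 0.5, b = 2.5, n = 3
h = (b - a)/n = 0.666667

Trapezoidal rule: (h/2)[f(x₀) + 2f(x₁) + 2f(x₂) + ... + f(xₙ)]

x_0 = 0.5000, f(x_0) = 1.648721, coefficient = 1
x_1 = 1.1667, f(x_1) = 3.211271, coefficient = 2
x_2 = 1.8333, f(x_2) = 6.254701, coefficient = 2
x_3 = 2.5000, f(x_3) = 12.182494, coefficient = 1

I ≈ (0.666667/2) × 32.763158 = 10.921053
Exact value: 10.533773
Error: 0.387280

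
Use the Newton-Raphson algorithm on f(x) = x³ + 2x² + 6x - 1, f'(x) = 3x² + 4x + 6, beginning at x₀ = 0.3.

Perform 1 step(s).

f(x) = x³ + 2x² + 6x - 1
f'(x) = 3x² + 4x + 6
x₀ = 0.3

Newton-Raphson formula: x_{n+1} = x_n - f(x_n)/f'(x_n)

Iteration 1:
  f(0.300000) = 1.007000
  f'(0.300000) = 7.470000
  x_1 = 0.300000 - 1.007000/7.470000 = 0.165194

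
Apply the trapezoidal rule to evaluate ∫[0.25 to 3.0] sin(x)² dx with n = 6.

f(x) = sin(x)²
a = 0.25, b = 3.0, n = 6
h = (b - a)/n = 0.458333

Trapezoidal rule: (h/2)[f(x₀) + 2f(x₁) + 2f(x₂) + ... + f(xₙ)]

x_0 = 0.2500, f(x_0) = 0.061209, coefficient = 1
x_1 = 0.7083, f(x_1) = 0.423240, coefficient = 2
x_2 = 1.1667, f(x_2) = 0.845379, coefficient = 2
x_3 = 1.6250, f(x_3) = 0.997065, coefficient = 2
x_4 = 2.0833, f(x_4) = 0.759518, coefficient = 2
x_5 = 2.5417, f(x_5) = 0.318752, coefficient = 2
x_6 = 3.0000, f(x_6) = 0.019915, coefficient = 1

I ≈ (0.458333/2) × 6.769031 = 1.551236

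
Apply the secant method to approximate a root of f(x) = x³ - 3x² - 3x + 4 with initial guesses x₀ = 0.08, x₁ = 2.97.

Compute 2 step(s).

f(x) = x³ - 3x² - 3x + 4
x₀ = 0.08, x₁ = 2.97

Secant formula: x_{n+1} = x_n - f(x_n)(x_n - x_{n-1})/(f(x_n) - f(x_{n-1}))

Iteration 1:
  f(0.080000) = 3.741312
  f(2.970000) = -5.174627
  x_2 = 2.970000 - (-5.174627)×(2.970000 - 0.080000)/(-5.174627 - 3.741312)
       = 1.292704
Iteration 2:
  f(2.970000) = -5.174627
  f(1.292704) = -2.731144
  x_3 = 1.292704 - (-2.731144)×(1.292704 - 2.970000)/(-2.731144 - (-5.174627))
       = -0.582054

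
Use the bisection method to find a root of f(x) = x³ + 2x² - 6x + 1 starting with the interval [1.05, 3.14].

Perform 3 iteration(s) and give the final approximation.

f(x) = x³ + 2x² - 6x + 1
Initial interval: [1.05, 3.14]

Iteration 1:
  c_1 = (1.050000 + 3.140000)/2 = 2.095000
  f(c_1) = f(2.095000) = 6.403057
  f(a) × f(c) < 0, new interval: [1.050000, 2.095000]
Iteration 2:
  c_2 = (1.050000 + 2.095000)/2 = 1.572500
  f(c_2) = f(1.572500) = 0.398922
  f(a) × f(c) < 0, new interval: [1.050000, 1.572500]
Iteration 3:
  c_3 = (1.050000 + 1.572500)/2 = 1.311250
  f(c_3) = f(1.311250) = -1.174214
  f(a) × f(c) ≥ 0, new interval: [1.311250, 1.572500]

After 3 iteration(s), the approximation is c_3 = 1.311250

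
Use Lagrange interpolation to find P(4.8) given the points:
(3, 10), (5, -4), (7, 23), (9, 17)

Lagrange interpolation formula:
P(x) = Σ yᵢ × Lᵢ(x)
where Lᵢ(x) = Π_{j≠i} (x - xⱼ)/(xᵢ - xⱼ)

L_0(4.8) = (4.8 - 5)/(3 - 5) × (4.8 - 7)/(3 - 7) × (4.8 - 9)/(3 - 9) = 0.038500
L_1(4.8) = (4.8 - 3)/(5 - 3) × (4.8 - 7)/(5 - 7) × (4.8 - 9)/(5 - 9) = 1.039500
L_2(4.8) = (4.8 - 3)/(7 - 3) × (4.8 - 5)/(7 - 5) × (4.8 - 9)/(7 - 9) = -0.094500
L_3(4.8) = (4.8 - 3)/(9 - 3) × (4.8 - 5)/(9 - 5) × (4.8 - 7)/(9 - 7) = 0.016500

P(4.8) = 10×L_0(4.8) + (-4)×L_1(4.8) + 23×L_2(4.8) + 17×L_3(4.8)
P(4.8) = -5.666000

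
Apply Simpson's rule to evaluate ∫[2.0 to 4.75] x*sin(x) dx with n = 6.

f(x) = x*sin(x)
a = 2.0, b = 4.75, n = 6
h = (b - a)/n = 0.458333

Simpson's rule: (h/3)[f(x₀) + 4f(x₁) + 2f(x₂) + ... + f(xₙ)]

x_0 = 2.0000, f(x_0) = 1.818595, coefficient = 1
x_1 = 2.4583, f(x_1) = 1.552005, coefficient = 4
x_2 = 2.9167, f(x_2) = 0.650516, coefficient = 2
x_3 = 3.3750, f(x_3) = -0.780617, coefficient = 4
x_4 = 3.8333, f(x_4) = -2.445202, coefficient = 2
x_5 = 4.2917, f(x_5) = -3.917408, coefficient = 4
x_6 = 4.7500, f(x_6) = -4.746641, coefficient = 1

I ≈ (0.458333/3) × -19.101496 = -2.918284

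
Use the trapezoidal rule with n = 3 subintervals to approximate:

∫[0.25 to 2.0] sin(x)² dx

f(x) = sin(x)²
a = 0.25, b = 2.0, n = 3
h = (b - a)/n = 0.583333

Trapezoidal rule: (h/2)[f(x₀) + 2f(x₁) + 2f(x₂) + ... + f(xₙ)]

x_0 = 0.2500, f(x_0) = 0.061209, coefficient = 1
x_1 = 0.8333, f(x_1) = 0.547862, coefficient = 2
x_2 = 1.4167, f(x_2) = 0.976432, coefficient = 2
x_3 = 2.0000, f(x_3) = 0.826822, coefficient = 1

I ≈ (0.583333/2) × 3.936617 = 1.148180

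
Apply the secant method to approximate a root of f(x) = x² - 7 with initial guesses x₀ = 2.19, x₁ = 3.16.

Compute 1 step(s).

f(x) = x² - 7
x₀ = 2.19, x₁ = 3.16

Secant formula: x_{n+1} = x_n - f(x_n)(x_n - x_{n-1})/(f(x_n) - f(x_{n-1}))

Iteration 1:
  f(2.190000) = -2.203900
  f(3.160000) = 2.985600
  x_2 = 3.160000 - 2.985600×(3.160000 - 2.190000)/(2.985600 - (-2.203900))
       = 2.601944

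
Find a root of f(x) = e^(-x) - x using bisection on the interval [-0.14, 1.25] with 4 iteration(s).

f(x) = e^(-x) - x
Initial interval: [-0.14, 1.25]

Iteration 1:
  c_1 = (-0.140000 + 1.250000)/2 = 0.555000
  f(c_1) = f(0.555000) = 0.019072
  f(a) × f(c) ≥ 0, new interval: [0.555000, 1.250000]
Iteration 2:
  c_2 = (0.555000 + 1.250000)/2 = 0.902500
  f(c_2) = f(0.902500) = -0.496945
  f(a) × f(c) < 0, new interval: [0.555000, 0.902500]
Iteration 3:
  c_3 = (0.555000 + 0.902500)/2 = 0.728750
  f(c_3) = f(0.728750) = -0.246238
  f(a) × f(c) < 0, new interval: [0.555000, 0.728750]
Iteration 4:
  c_4 = (0.555000 + 0.728750)/2 = 0.641875
  f(c_4) = f(0.641875) = -0.115570
  f(a) × f(c) < 0, new interval: [0.555000, 0.641875]

After 4 iteration(s), the approximation is c_4 = 0.641875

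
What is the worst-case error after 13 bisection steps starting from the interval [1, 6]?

Bisection error bound: |error| ≤ (b-a)/2^n
|error| ≤ (6 - 1)/2^13 = 5/2^13
|error| ≤ 0.0006103516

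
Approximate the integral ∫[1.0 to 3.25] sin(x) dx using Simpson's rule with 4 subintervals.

f(x) = sin(x)
a = 1.0, b = 3.25, n = 4
h = (b - a)/n = 0.562500

Simpson's rule: (h/3)[f(x₀) + 4f(x₁) + 2f(x₂) + ... + f(xₙ)]

x_0 = 1.0000, f(x_0) = 0.841471, coefficient = 1
x_1 = 1.5625, f(x_1) = 0.999966, coefficient = 4
x_2 = 2.1250, f(x_2) = 0.850320, coefficient = 2
x_3 = 2.6875, f(x_3) = 0.438647, coefficient = 4
x_4 = 3.2500, f(x_4) = -0.108195, coefficient = 1

I ≈ (0.562500/3) × 8.188366 = 1.535319
Exact value: 1.534432
Error: 0.000887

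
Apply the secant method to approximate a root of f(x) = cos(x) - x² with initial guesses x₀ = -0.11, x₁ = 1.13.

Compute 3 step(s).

f(x) = cos(x) - x²
x₀ = -0.11, x₁ = 1.13

Secant formula: x_{n+1} = x_n - f(x_n)(x_n - x_{n-1})/(f(x_n) - f(x_{n-1}))

Iteration 1:
  f(-0.110000) = 0.981856
  f(1.130000) = -0.850240
  x_2 = 1.130000 - (-0.850240)×(1.130000 - (-0.110000))/(-0.850240 - 0.981856)
       = 0.554540
Iteration 2:
  f(1.130000) = -0.850240
  f(0.554540) = 0.542628
  x_3 = 0.554540 - 0.542628×(0.554540 - 1.130000)/(0.542628 - (-0.850240))
       = 0.778725
Iteration 3:
  f(0.554540) = 0.542628
  f(0.778725) = 0.105396
  x_4 = 0.778725 - 0.105396×(0.778725 - 0.554540)/(0.105396 - 0.542628)
       = 0.832766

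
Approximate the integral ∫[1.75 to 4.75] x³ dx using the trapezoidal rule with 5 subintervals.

f(x) = x³
a = 1.75, b = 4.75, n = 5
h = (b - a)/n = 0.600000

Trapezoidal rule: (h/2)[f(x₀) + 2f(x₁) + 2f(x₂) + ... + f(xₙ)]

x_0 = 1.7500, f(x_0) = 5.359375, coefficient = 1
x_1 = 2.3500, f(x_1) = 12.977875, coefficient = 2
x_2 = 2.9500, f(x_2) = 25.672375, coefficient = 2
x_3 = 3.5500, f(x_3) = 44.738875, coefficient = 2
x_4 = 4.1500, f(x_4) = 71.473375, coefficient = 2
x_5 = 4.7500, f(x_5) = 107.171875, coefficient = 1

I ≈ (0.600000/2) × 422.256250 = 126.676875
Exact value: 124.921875
Error: 1.755000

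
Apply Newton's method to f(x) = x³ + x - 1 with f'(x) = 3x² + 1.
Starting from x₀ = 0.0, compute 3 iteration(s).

f(x) = x³ + x - 1
f'(x) = 3x² + 1
x₀ = 0.0

Newton-Raphson formula: x_{n+1} = x_n - f(x_n)/f'(x_n)

Iteration 1:
  f(0.000000) = -1.000000
  f'(0.000000) = 1.000000
  x_1 = 0.000000 - (-1.000000)/1.000000 = 1.000000
Iteration 2:
  f(1.000000) = 1.000000
  f'(1.000000) = 4.000000
  x_2 = 1.000000 - 1.000000/4.000000 = 0.750000
Iteration 3:
  f(0.750000) = 0.171875
  f'(0.750000) = 2.687500
  x_3 = 0.750000 - 0.171875/2.687500 = 0.686047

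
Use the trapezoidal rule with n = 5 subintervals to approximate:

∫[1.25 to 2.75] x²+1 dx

f(x) = x²+1
a = 1.25, b = 2.75, n = 5
h = (b - a)/n = 0.300000

Trapezoidal rule: (h/2)[f(x₀) + 2f(x₁) + 2f(x₂) + ... + f(xₙ)]

x_0 = 1.2500, f(x_0) = 2.562500, coefficient = 1
x_1 = 1.5500, f(x_1) = 3.402500, coefficient = 2
x_2 = 1.8500, f(x_2) = 4.422500, coefficient = 2
x_3 = 2.1500, f(x_3) = 5.622500, coefficient = 2
x_4 = 2.4500, f(x_4) = 7.002500, coefficient = 2
x_5 = 2.7500, f(x_5) = 8.562500, coefficient = 1

I ≈ (0.300000/2) × 52.025000 = 7.803750
Exact value: 7.781250
Error: 0.022500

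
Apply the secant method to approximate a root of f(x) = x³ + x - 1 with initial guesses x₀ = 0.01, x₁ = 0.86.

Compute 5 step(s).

f(x) = x³ + x - 1
x₀ = 0.01, x₁ = 0.86

Secant formula: x_{n+1} = x_n - f(x_n)(x_n - x_{n-1})/(f(x_n) - f(x_{n-1}))

Iteration 1:
  f(0.010000) = -0.989999
  f(0.860000) = 0.496056
  x_2 = 0.860000 - 0.496056×(0.860000 - 0.010000)/(0.496056 - (-0.989999))
       = 0.576264
Iteration 2:
  f(0.860000) = 0.496056
  f(0.576264) = -0.232371
  x_3 = 0.576264 - (-0.232371)×(0.576264 - 0.860000)/(-0.232371 - 0.496056)
       = 0.666777
Iteration 3:
  f(0.576264) = -0.232371
  f(0.666777) = -0.036780
  x_4 = 0.666777 - (-0.036780)×(0.666777 - 0.576264)/(-0.036780 - (-0.232371))
       = 0.683797
Iteration 4:
  f(0.666777) = -0.036780
  f(0.683797) = 0.003527
  x_5 = 0.683797 - 0.003527×(0.683797 - 0.666777)/(0.003527 - (-0.036780))
       = 0.682308
Iteration 5:
  f(0.683797) = 0.003527
  f(0.682308) = -0.000047
  x_6 = 0.682308 - (-0.000047)×(0.682308 - 0.683797)/(-0.000047 - 0.003527)
       = 0.682328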